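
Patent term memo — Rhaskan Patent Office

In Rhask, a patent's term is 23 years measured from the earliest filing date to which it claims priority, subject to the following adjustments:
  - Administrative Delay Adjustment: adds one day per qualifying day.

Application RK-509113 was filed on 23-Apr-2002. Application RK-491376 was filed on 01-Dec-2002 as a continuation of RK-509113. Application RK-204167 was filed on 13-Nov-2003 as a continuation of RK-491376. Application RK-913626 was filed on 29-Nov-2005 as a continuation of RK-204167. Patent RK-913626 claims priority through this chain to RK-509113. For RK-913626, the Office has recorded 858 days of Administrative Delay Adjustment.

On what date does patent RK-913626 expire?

Earliest priority filing: 23 April 2002.
Base term: 23 April 2002 + 23 years → 23 April 2025.
Administrative Delay Adjustment: +858 days → 29 August 2027.

2027-08-29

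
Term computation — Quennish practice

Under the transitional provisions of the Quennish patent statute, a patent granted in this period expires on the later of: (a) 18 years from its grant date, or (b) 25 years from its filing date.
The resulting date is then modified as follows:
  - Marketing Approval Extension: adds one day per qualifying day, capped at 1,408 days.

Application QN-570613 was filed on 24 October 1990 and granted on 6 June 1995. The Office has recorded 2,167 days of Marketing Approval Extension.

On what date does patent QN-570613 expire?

(a) grant + 18 years → 6 June 2013.
(b) filing + 25 years → 24 October 2015.
Later of the two: 24 October 2015.
Marketing Approval Extension: 2167 days claimed exceeds the 1408-day cap, so +1408 days → 1 September 2019.

September 1, 2019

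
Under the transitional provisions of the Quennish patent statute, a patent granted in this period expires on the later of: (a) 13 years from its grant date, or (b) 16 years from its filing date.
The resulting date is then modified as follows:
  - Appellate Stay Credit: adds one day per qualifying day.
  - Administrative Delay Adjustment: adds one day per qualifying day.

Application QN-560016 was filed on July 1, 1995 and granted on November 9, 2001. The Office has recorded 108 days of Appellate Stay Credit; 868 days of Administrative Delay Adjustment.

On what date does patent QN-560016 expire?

(a) grant + 13 years → 9 November 2014.
(b) filing + 16 years → 1 July 2011.
Later of the two: 9 November 2014.
Appellate Stay Credit: +108 days → 25 February 2015.
Administrative Delay Adjustment: +868 days → 12 July 2017.

July 12, 2017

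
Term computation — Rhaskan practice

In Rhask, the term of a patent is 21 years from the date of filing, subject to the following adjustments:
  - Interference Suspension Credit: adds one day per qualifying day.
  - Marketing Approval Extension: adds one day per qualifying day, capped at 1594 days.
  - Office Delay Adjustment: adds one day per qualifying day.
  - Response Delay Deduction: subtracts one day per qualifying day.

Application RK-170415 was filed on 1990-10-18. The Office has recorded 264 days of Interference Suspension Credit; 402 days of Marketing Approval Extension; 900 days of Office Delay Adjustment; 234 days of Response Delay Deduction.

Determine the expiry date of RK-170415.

2015-06-11

Base term: filing date + 21 years → 18 October 2011.
Interference Suspension Credit: +264 days → 8 July 2012.
Marketing Approval Extension: 402 days (within the 1594-day cap) → +402 days → 14 August 2013.
Office Delay Adjustment: +900 days → 31 January 2016.
Response Delay Deduction: −234 days → 11 June 2015.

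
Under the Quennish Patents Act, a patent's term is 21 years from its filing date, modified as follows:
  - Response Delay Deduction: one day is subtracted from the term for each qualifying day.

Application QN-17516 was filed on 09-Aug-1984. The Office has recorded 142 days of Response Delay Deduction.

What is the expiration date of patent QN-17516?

Base term: filing date + 21 years → 9 August 2005.
Response Delay Deduction: −142 days → 20 March 2005.

2005-03-20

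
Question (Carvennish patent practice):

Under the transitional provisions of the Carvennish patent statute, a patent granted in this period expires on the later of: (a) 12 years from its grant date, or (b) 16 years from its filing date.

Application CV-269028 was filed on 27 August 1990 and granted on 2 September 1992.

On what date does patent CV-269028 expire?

(a) grant + 12 years → 2 September 2004.
(b) filing + 16 years → 27 August 2006.
Later of the two: 27 August 2006.

2006-08-27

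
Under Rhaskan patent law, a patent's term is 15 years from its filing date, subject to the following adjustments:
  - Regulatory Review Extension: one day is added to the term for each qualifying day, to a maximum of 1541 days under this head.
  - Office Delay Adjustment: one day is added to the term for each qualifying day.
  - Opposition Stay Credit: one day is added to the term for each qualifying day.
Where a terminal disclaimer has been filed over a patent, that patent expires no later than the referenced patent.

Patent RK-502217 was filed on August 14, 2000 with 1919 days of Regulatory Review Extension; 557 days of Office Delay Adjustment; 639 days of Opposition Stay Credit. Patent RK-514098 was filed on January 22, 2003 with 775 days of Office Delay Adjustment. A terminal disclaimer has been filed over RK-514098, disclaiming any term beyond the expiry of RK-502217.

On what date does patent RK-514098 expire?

2020-03-07

Natural term of RK-514098:
  Base: filing + 15 years → 22 January 2018.
  Office Delay Adjustment: +775 days → 7 March 2020.
Expiry of referenced patent RK-502217:
  Base: filing + 15 years → 14 August 2015.
  Regulatory Review Extension: 1919 days claimed exceeds the 1541-day cap, so +1541 days → 2 November 2019.
  Office Delay Adjustment: +557 days → 12 May 2021.
  Opposition Stay Credit: +639 days → 10 February 2023.
Terminal disclaimer: RK-514098 expires on the earlier of 7 March 2020 and 10 February 2023.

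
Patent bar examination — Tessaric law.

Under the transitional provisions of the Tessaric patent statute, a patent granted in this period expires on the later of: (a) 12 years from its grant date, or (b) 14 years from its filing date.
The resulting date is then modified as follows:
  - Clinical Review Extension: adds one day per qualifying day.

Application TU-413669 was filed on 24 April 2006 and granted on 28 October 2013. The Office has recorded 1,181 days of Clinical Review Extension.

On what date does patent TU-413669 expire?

(a) grant + 12 years → 28 October 2025.
(b) filing + 14 years → 24 April 2020.
Later of the two: 28 October 2025.
Clinical Review Extension: +1181 days → 21 January 2029.

January 21, 2029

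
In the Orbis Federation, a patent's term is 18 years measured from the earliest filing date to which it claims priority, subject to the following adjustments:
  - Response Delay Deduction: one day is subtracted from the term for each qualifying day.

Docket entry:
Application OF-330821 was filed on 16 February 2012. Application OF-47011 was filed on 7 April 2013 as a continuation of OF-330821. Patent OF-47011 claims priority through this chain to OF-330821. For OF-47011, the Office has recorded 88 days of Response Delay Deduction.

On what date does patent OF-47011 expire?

2029-11-20

Earliest priority filing: 16 February 2012.
Base term: 16 February 2012 + 18 years → 16 February 2030.
Response Delay Deduction: −88 days → 20 November 2029.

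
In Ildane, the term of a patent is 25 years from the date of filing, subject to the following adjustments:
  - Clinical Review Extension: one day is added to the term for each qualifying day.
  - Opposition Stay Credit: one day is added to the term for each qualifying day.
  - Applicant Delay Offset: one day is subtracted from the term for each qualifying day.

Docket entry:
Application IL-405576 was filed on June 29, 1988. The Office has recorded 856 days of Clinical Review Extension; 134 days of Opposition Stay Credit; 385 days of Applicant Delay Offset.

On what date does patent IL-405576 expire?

February 24, 2015

Base term: filing date + 25 years → 29 June 2013.
Clinical Review Extension: +856 days → 2 November 2015.
Opposition Stay Credit: +134 days → 15 March 2016.
Applicant Delay Offset: −385 days → 24 February 2015.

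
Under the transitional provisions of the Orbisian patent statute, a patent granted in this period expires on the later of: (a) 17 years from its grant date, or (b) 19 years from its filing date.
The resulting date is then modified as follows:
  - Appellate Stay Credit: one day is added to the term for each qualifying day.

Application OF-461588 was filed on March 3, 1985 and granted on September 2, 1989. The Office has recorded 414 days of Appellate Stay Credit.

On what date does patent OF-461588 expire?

(a) grant + 17 years → 2 September 2006.
(b) filing + 19 years → 3 March 2004.
Later of the two: 2 September 2006.
Appellate Stay Credit: +414 days → 21 October 2007.

2007-10-21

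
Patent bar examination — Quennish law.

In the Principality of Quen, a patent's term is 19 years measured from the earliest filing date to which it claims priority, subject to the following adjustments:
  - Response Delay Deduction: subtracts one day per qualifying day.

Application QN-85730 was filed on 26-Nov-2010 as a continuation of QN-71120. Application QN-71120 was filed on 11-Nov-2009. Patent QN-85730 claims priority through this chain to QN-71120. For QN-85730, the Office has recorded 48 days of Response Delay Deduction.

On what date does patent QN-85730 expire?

Earliest priority filing: 11 November 2009.
Base term: 11 November 2009 + 19 years → 11 November 2028.
Response Delay Deduction: −48 days → 24 September 2028.

2028-09-24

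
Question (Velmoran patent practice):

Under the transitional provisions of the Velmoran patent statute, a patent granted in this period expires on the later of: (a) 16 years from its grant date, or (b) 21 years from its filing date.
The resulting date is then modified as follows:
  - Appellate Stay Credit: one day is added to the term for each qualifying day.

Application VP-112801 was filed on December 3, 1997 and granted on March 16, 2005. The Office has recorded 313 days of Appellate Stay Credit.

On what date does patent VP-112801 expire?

(a) grant + 16 years → 16 March 2021.
(b) filing + 21 years → 3 December 2018.
Later of the two: 16 March 2021.
Appellate Stay Credit: +313 days → 23 January 2022.

January 23, 2022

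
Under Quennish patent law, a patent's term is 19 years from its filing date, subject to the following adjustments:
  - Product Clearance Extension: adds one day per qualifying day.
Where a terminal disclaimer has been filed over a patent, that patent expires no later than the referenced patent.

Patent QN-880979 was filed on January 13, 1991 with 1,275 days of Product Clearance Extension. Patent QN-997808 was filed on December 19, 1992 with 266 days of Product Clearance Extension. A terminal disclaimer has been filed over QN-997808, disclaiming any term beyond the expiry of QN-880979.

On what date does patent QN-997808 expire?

2012-09-10

Natural term of QN-997808:
  Base: filing + 19 years → 19 December 2011.
  Product Clearance Extension: +266 days → 10 September 2012.
Expiry of referenced patent QN-880979:
  Base: filing + 19 years → 13 January 2010.
  Product Clearance Extension: +1275 days → 11 July 2013.
Terminal disclaimer: QN-997808 expires on the earlier of 10 September 2012 and 11 July 2013.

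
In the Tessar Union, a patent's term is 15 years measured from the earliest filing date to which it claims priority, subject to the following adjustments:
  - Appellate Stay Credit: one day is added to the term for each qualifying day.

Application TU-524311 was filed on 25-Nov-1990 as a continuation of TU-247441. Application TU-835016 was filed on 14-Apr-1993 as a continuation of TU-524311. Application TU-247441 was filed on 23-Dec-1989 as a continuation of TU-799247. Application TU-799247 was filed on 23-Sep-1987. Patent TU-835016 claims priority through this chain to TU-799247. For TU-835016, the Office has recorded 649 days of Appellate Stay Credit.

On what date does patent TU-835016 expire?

2004-07-03

Earliest priority filing: 23 September 1987.
Base term: 23 September 1987 + 15 years → 23 September 2002.
Appellate Stay Credit: +649 days → 3 July 2004.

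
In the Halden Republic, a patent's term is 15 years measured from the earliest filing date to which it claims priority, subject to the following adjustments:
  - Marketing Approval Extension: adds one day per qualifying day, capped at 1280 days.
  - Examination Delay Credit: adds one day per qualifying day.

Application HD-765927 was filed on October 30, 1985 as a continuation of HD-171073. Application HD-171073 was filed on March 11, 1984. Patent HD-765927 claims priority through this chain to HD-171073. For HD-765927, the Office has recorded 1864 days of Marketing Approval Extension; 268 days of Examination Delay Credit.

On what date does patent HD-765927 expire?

June 6, 2003

Earliest priority filing: 11 March 1984.
Base term: 11 March 1984 + 15 years → 11 March 1999.
Marketing Approval Extension: 1864 days claimed exceeds the 1280-day cap, so +1280 days → 11 September 2002.
Examination Delay Credit: +268 days → 6 June 2003.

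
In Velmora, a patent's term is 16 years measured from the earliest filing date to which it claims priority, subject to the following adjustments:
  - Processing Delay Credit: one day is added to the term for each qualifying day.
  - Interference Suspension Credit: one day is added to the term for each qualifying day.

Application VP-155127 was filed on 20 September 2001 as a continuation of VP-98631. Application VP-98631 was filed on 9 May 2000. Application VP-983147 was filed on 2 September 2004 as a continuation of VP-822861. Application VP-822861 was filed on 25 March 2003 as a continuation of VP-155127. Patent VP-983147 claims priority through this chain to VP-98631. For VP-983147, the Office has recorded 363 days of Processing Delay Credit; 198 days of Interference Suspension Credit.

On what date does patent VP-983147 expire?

2017-11-21

Earliest priority filing: 9 May 2000.
Base term: 9 May 2000 + 16 years → 9 May 2016.
Processing Delay Credit: +363 days → 7 May 2017.
Interference Suspension Credit: +198 days → 21 November 2017.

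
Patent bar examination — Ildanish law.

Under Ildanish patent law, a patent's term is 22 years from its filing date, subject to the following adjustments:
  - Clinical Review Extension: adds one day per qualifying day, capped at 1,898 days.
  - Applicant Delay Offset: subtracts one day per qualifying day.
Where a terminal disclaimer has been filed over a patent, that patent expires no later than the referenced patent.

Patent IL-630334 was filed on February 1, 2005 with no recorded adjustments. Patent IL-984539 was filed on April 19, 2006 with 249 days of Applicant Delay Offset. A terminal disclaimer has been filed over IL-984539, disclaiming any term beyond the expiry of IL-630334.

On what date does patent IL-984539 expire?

Natural term of IL-984539:
  Base: filing + 22 years → 19 April 2028.
  Applicant Delay Offset: −249 days → 14 August 2027.
Expiry of referenced patent IL-630334:
  Base: filing + 22 years → 1 February 2027.
Terminal disclaimer: IL-984539 expires on the earlier of 14 August 2027 and 1 February 2027.

February 1, 2027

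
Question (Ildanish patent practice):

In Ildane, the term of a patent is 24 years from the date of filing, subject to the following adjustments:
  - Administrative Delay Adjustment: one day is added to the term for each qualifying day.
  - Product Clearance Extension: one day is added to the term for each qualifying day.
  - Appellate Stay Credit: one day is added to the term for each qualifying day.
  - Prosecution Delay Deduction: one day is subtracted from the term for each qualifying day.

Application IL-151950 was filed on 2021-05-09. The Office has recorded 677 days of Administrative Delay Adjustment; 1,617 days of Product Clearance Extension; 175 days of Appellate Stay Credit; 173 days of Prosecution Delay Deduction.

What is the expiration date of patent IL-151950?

Base term: filing date + 24 years → 9 May 2045.
Administrative Delay Adjustment: +677 days → 17 March 2047.
Product Clearance Extension: +1617 days → 20 August 2051.
Appellate Stay Credit: +175 days → 11 February 2052.
Prosecution Delay Deduction: −173 days → 22 August 2051.

2051-08-22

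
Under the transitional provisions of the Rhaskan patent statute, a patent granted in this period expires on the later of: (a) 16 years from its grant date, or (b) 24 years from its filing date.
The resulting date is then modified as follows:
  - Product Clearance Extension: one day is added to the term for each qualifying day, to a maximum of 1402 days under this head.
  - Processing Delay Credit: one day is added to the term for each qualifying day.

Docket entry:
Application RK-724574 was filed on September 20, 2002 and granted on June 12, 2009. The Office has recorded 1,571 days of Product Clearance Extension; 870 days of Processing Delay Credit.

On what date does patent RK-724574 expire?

December 9, 2032

(a) grant + 16 years → 12 June 2025.
(b) filing + 24 years → 20 September 2026.
Later of the two: 20 September 2026.
Product Clearance Extension: 1571 days claimed exceeds the 1402-day cap, so +1402 days → 23 July 2030.
Processing Delay Credit: +870 days → 9 December 2032.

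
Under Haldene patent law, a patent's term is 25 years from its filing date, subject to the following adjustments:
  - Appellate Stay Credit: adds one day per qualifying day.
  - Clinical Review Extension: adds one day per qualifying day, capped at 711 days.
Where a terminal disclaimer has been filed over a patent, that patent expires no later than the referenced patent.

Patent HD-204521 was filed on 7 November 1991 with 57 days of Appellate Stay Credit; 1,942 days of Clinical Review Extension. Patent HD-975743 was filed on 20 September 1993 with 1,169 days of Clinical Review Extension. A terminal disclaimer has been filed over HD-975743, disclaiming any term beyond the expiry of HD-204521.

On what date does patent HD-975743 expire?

December 15, 2018

Natural term of HD-975743:
  Base: filing + 25 years → 20 September 2018.
  Clinical Review Extension: 1169 days claimed exceeds the 711-day cap, so +711 days → 31 August 2020.
Expiry of referenced patent HD-204521:
  Base: filing + 25 years → 7 November 2016.
  Appellate Stay Credit: +57 days → 3 January 2017.
  Clinical Review Extension: 1942 days claimed exceeds the 711-day cap, so +711 days → 15 December 2018.
Terminal disclaimer: HD-975743 expires on the earlier of 31 August 2020 and 15 December 2018.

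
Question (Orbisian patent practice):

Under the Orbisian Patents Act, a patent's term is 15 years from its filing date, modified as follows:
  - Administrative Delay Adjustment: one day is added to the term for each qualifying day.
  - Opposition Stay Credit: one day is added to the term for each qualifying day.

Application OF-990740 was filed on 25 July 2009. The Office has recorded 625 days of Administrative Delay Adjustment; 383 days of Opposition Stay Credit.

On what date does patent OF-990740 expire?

Base term: filing date + 15 years → 25 July 2024.
Administrative Delay Adjustment: +625 days → 11 April 2026.
Opposition Stay Credit: +383 days → 29 April 2027.

2027-04-29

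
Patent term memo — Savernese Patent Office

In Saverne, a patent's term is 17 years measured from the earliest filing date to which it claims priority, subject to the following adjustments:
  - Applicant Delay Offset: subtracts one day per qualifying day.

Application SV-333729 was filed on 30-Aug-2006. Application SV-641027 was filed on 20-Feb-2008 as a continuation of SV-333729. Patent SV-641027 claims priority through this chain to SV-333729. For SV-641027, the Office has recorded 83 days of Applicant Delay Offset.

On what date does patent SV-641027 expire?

Earliest priority filing: 30 August 2006.
Base term: 30 August 2006 + 17 years → 30 August 2023.
Applicant Delay Offset: −83 days → 8 June 2023.

June 8, 2023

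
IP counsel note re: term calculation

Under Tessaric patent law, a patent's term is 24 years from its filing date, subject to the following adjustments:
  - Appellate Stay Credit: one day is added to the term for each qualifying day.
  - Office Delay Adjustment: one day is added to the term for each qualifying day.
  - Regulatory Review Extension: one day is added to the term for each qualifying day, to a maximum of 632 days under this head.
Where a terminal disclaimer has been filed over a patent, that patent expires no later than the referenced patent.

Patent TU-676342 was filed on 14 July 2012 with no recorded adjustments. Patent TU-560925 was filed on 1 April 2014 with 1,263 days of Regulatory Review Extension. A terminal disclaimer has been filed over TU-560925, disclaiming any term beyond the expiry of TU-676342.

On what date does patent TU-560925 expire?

2036-07-14

Natural term of TU-560925:
  Base: filing + 24 years → 1 April 2038.
  Regulatory Review Extension: 1263 days claimed exceeds the 632-day cap, so +632 days → 24 December 2039.
Expiry of referenced patent TU-676342:
  Base: filing + 24 years → 14 July 2036.
Terminal disclaimer: TU-560925 expires on the earlier of 24 December 2039 and 14 July 2036.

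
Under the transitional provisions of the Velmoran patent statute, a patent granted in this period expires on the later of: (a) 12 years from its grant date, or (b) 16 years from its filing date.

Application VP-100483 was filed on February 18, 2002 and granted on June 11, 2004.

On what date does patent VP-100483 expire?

(a) grant + 12 years → 11 June 2016.
(b) filing + 16 years → 18 February 2018.
Later of the two: 18 February 2018.

2018-02-18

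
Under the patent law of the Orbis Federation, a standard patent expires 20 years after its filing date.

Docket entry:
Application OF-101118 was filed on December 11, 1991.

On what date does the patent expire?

Filing date + 20 years → 11 December 2011.

2011-12-11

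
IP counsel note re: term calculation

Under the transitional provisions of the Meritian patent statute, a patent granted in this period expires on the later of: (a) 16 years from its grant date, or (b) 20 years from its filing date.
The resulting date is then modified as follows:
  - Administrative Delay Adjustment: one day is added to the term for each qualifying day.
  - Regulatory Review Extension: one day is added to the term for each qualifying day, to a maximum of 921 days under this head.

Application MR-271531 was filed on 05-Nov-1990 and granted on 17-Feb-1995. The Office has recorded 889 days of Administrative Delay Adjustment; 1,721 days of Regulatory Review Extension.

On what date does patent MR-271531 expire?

(a) grant + 16 years → 17 February 2011.
(b) filing + 20 years → 5 November 2010.
Later of the two: 17 February 2011.
Administrative Delay Adjustment: +889 days → 25 July 2013.
Regulatory Review Extension: 1721 days claimed exceeds the 921-day cap, so +921 days → 1 February 2016.

2016-02-01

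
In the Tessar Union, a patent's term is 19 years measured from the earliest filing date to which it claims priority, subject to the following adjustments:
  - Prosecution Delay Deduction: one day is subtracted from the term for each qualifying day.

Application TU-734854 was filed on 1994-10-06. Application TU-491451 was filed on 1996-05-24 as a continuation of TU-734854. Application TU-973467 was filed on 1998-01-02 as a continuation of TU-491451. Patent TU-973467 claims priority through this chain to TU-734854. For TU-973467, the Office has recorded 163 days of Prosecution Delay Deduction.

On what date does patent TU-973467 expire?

Earliest priority filing: 6 October 1994.
Base term: 6 October 1994 + 19 years → 6 October 2013.
Prosecution Delay Deduction: −163 days → 26 April 2013.

2013-04-26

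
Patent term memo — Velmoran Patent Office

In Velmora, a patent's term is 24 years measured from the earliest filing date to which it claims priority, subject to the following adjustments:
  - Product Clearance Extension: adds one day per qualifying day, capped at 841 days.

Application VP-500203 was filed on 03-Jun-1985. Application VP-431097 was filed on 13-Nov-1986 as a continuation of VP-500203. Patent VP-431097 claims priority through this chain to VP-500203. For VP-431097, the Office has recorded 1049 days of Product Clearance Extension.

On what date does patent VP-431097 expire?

Earliest priority filing: 3 June 1985.
Base term: 3 June 1985 + 24 years → 3 June 2009.
Product Clearance Extension: 1049 days claimed exceeds the 841-day cap, so +841 days → 22 September 2011.

September 22, 2011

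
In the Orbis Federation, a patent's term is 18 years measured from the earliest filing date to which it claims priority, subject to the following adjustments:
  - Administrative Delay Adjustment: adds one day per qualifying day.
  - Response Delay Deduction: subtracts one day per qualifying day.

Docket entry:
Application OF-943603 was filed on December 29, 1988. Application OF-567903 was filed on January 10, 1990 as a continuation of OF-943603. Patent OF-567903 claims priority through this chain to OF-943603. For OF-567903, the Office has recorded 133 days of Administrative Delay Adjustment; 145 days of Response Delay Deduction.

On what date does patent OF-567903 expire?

2006-12-17

Earliest priority filing: 29 December 1988.
Base term: 29 December 1988 + 18 years → 29 December 2006.
Administrative Delay Adjustment: +133 days → 11 May 2007.
Response Delay Deduction: −145 days → 17 December 2006.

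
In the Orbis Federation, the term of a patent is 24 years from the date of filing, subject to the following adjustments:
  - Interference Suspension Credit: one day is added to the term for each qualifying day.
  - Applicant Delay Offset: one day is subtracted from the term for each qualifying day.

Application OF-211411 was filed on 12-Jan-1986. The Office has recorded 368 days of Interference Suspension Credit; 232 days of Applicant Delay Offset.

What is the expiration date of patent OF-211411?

May 28, 2010

Base term: filing date + 24 years → 12 January 2010.
Interference Suspension Credit: +368 days → 15 January 2011.
Applicant Delay Offset: −232 days → 28 May 2010.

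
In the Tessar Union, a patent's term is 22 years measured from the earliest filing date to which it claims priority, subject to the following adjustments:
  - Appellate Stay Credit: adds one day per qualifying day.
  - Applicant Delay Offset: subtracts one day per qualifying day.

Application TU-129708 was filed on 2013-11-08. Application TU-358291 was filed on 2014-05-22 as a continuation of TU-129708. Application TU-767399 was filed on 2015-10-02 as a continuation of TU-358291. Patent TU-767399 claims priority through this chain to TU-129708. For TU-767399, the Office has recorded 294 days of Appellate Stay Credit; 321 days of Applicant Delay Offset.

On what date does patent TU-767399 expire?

Earliest priority filing: 8 November 2013.
Base term: 8 November 2013 + 22 years → 8 November 2035.
Appellate Stay Credit: +294 days → 28 August 2036.
Applicant Delay Offset: −321 days → 12 October 2035.

2035-10-12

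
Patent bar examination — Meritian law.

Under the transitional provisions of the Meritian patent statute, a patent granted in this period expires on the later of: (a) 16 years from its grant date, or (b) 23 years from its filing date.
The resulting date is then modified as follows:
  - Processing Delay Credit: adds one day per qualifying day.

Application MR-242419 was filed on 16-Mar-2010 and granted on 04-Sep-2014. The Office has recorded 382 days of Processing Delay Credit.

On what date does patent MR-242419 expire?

April 2, 2034

(a) grant + 16 years → 4 September 2030.
(b) filing + 23 years → 16 March 2033.
Later of the two: 16 March 2033.
Processing Delay Credit: +382 days → 2 April 2034.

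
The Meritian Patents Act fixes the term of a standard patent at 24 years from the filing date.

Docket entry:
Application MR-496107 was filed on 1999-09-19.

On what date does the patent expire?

Filing date + 24 years → 19 September 2023.

2023-09-19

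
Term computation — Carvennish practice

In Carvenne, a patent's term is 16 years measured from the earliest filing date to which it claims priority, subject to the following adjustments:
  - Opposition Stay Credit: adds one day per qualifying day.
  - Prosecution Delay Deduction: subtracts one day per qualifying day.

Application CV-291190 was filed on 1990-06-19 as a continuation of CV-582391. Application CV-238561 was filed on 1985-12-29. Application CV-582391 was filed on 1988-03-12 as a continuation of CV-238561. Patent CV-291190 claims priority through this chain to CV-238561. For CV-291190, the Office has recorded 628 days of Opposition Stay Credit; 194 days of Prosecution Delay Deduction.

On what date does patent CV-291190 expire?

March 8, 2003

Earliest priority filing: 29 December 1985.
Base term: 29 December 1985 + 16 years → 29 December 2001.
Opposition Stay Credit: +628 days → 18 September 2003.
Prosecution Delay Deduction: −194 days → 8 March 2003.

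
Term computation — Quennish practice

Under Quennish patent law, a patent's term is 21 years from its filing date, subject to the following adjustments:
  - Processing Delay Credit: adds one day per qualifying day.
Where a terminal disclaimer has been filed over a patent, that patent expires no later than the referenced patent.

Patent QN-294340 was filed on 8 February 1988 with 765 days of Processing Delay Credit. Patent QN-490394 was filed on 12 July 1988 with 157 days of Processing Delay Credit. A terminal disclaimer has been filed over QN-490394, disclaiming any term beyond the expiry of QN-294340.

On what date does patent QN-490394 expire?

December 16, 2009

Natural term of QN-490394:
  Base: filing + 21 years → 12 July 2009.
  Processing Delay Credit: +157 days → 16 December 2009.
Expiry of referenced patent QN-294340:
  Base: filing + 21 years → 8 February 2009.
  Processing Delay Credit: +765 days → 15 March 2011.
Terminal disclaimer: QN-490394 expires on the earlier of 16 December 2009 and 15 March 2011.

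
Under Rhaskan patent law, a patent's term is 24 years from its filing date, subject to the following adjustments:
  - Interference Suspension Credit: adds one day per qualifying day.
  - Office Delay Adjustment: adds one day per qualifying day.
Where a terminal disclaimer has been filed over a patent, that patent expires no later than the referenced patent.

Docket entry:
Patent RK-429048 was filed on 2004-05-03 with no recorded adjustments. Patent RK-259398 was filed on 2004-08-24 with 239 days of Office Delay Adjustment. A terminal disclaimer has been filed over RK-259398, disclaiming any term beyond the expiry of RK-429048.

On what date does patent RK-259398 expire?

2028-05-03

Natural term of RK-259398:
  Base: filing + 24 years → 24 August 2028.
  Office Delay Adjustment: +239 days → 20 April 2029.
Expiry of referenced patent RK-429048:
  Base: filing + 24 years → 3 May 2028.
Terminal disclaimer: RK-259398 expires on the earlier of 20 April 2029 and 3 May 2028.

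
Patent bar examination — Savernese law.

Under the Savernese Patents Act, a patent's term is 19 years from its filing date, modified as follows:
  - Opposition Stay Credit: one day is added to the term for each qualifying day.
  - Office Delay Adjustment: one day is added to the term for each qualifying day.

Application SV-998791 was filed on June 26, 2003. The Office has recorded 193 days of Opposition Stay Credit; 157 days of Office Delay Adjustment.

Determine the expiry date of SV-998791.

2023-06-11

Base term: filing date + 19 years → 26 June 2022.
Opposition Stay Credit: +193 days → 5 January 2023.
Office Delay Adjustment: +157 days → 11 June 2023.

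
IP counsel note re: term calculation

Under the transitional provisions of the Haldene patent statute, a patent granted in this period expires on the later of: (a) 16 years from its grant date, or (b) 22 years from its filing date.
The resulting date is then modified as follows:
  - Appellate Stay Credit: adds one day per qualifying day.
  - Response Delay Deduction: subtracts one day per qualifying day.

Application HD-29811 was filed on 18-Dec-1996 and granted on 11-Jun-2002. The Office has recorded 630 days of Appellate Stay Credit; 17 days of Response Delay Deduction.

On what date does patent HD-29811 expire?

August 22, 2020

(a) grant + 16 years → 11 June 2018.
(b) filing + 22 years → 18 December 2018.
Later of the two: 18 December 2018.
Appellate Stay Credit: +630 days → 8 September 2020.
Response Delay Deduction: −17 days → 22 August 2020.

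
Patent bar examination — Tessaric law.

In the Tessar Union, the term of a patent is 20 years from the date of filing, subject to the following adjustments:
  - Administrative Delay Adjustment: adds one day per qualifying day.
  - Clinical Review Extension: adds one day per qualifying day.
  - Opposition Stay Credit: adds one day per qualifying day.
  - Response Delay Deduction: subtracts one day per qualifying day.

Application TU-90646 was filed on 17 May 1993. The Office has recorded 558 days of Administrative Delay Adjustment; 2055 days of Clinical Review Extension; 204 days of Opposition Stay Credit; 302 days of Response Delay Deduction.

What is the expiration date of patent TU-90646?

2020-04-05

Base term: filing date + 20 years → 17 May 2013.
Administrative Delay Adjustment: +558 days → 26 November 2014.
Clinical Review Extension: +2055 days → 12 July 2020.
Opposition Stay Credit: +204 days → 1 February 2021.
Response Delay Deduction: −302 days → 5 April 2020.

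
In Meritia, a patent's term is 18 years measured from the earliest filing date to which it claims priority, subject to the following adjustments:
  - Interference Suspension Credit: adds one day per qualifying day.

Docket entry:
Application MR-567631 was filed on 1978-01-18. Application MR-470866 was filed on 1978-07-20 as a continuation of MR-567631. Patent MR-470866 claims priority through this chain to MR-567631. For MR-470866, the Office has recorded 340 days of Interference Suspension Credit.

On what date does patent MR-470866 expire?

Earliest priority filing: 18 January 1978.
Base term: 18 January 1978 + 18 years → 18 January 1996.
Interference Suspension Credit: +340 days → 23 December 1996.

1996-12-23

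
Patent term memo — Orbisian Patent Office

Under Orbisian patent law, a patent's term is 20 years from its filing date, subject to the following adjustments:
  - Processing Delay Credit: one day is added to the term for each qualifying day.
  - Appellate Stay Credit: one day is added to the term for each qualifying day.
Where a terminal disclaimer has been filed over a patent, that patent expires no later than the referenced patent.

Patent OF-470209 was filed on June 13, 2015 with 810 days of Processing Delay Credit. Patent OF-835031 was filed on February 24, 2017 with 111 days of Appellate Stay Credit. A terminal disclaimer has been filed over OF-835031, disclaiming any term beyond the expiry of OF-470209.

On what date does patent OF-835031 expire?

Natural term of OF-835031:
  Base: filing + 20 years → 24 February 2037.
  Appellate Stay Credit: +111 days → 15 June 2037.
Expiry of referenced patent OF-470209:
  Base: filing + 20 years → 13 June 2035.
  Processing Delay Credit: +810 days → 31 August 2037.
Terminal disclaimer: OF-835031 expires on the earlier of 15 June 2037 and 31 August 2037.

2037-06-15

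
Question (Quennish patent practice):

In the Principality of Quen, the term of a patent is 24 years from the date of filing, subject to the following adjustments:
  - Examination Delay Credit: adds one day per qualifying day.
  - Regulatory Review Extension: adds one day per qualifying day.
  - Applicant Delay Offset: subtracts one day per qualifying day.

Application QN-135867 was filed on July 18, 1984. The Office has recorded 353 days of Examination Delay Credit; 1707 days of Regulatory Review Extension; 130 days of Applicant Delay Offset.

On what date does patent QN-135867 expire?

Base term: filing date + 24 years → 18 July 2008.
Examination Delay Credit: +353 days → 6 July 2009.
Regulatory Review Extension: +1707 days → 9 March 2014.
Applicant Delay Offset: −130 days → 30 October 2013.

2013-10-30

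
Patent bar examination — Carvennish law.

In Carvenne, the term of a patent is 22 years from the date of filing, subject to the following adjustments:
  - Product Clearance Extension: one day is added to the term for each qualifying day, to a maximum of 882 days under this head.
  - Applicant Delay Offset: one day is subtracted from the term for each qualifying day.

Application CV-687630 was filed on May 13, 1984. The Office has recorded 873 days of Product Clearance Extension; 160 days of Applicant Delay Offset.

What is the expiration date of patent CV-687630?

2008-04-25

Base term: filing date + 22 years → 13 May 2006.
Product Clearance Extension: 873 days (within the 882-day cap) → +873 days → 2 October 2008.
Applicant Delay Offset: −160 days → 25 April 2008.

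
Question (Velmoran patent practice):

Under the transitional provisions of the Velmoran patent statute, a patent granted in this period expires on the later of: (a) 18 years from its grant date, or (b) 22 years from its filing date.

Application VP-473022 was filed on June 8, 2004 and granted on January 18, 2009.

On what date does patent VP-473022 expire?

2027-01-18

(a) grant + 18 years → 18 January 2027.
(b) filing + 22 years → 8 June 2026.
Later of the two: 18 January 2027.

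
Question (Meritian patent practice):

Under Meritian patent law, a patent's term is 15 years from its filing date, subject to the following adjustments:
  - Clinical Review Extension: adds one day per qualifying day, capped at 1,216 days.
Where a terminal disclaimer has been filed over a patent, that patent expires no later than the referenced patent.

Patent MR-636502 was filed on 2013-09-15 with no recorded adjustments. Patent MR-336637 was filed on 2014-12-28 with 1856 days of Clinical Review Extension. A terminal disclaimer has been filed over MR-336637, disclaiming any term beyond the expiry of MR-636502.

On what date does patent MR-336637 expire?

September 15, 2028

Natural term of MR-336637:
  Base: filing + 15 years → 28 December 2029.
  Clinical Review Extension: 1856 days claimed exceeds the 1216-day cap, so +1216 days → 27 April 2033.
Expiry of referenced patent MR-636502:
  Base: filing + 15 years → 15 September 2028.
Terminal disclaimer: MR-336637 expires on the earlier of 27 April 2033 and 15 September 2028.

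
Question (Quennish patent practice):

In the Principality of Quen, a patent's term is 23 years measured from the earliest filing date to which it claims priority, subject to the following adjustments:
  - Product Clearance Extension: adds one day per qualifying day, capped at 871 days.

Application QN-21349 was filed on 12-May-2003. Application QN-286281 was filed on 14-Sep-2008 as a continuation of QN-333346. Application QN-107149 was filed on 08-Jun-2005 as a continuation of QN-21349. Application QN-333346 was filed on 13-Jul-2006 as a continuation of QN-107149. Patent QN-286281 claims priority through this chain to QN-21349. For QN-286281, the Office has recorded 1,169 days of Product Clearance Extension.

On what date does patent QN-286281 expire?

2028-09-29

Earliest priority filing: 12 May 2003.
Base term: 12 May 2003 + 23 years → 12 May 2026.
Product Clearance Extension: 1169 days claimed exceeds the 871-day cap, so +871 days → 29 September 2028.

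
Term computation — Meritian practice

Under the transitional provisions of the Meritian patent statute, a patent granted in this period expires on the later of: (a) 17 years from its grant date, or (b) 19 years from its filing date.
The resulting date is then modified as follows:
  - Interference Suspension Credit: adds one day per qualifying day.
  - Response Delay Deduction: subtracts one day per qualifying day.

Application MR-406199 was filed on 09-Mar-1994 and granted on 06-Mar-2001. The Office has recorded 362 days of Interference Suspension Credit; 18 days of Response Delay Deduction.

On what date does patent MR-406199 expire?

(a) grant + 17 years → 6 March 2018.
(b) filing + 19 years → 9 March 2013.
Later of the two: 6 March 2018.
Interference Suspension Credit: +362 days → 3 March 2019.
Response Delay Deduction: −18 days → 13 February 2019.

February 13, 2019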